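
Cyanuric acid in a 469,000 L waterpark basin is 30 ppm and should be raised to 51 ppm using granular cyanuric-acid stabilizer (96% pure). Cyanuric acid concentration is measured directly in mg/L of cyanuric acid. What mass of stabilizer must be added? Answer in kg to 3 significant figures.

10.3 kg

CYA to add: (51 − 30) = 21 mg/L × 469,000 L = 9849 g cyanuric acid.
At 96% purity: 9849 / 0.96 = 10,260 g product.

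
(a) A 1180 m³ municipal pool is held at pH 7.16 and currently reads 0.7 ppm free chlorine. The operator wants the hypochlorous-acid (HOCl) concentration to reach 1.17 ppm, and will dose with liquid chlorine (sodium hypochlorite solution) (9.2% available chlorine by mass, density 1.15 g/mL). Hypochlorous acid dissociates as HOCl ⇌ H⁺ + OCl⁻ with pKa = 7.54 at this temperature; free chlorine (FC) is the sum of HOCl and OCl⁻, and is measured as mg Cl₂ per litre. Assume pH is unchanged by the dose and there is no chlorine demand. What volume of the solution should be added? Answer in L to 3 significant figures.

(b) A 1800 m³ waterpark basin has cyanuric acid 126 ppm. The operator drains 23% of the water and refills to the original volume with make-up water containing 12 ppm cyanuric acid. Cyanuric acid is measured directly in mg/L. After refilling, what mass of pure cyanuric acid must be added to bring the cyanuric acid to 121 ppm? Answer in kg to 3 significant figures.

(a) Volume: 1180 m³ = 1,180,000 L.
(a) [OCl⁻]/[HOCl] = 10^(pH − pKa) = 10^(7.16 − 7.54) = 0.4169; fraction as HOCl = 1/(1 + 0.4169) = 0.7058.
(a) Free chlorine required for 1.17 ppm HOCl: 1.17 / 0.7058 = 1.658 ppm.
(a) FC to add: 1.658 − 0.7 = 0.9577 mg/L as Cl₂.
(a) Cl₂ equivalent: 0.9577 mg/L × 1,180,000 L = 1130 g.
(a) Product at 9.2% available Cl: 1130 / 0.092 = 12,280 g.
(a) Volume: 12,280 g ÷ 1.15 g/mL = 10,680 mL.

(b) Volume: 1800 m³ = 1,800,000 L.
(b) After draining 23% and refilling: 126 × 0.77 + 12 × 0.23 = 99.78 ppm.
(b) Deficit to target: 121 − 99.78 = 21.22 mg/L.
(b) Mass: 21.22 mg/L × 1,800,000 L = 38,200 g cyanuric acid.

(a) 10.7 L; (b) 38.2 kg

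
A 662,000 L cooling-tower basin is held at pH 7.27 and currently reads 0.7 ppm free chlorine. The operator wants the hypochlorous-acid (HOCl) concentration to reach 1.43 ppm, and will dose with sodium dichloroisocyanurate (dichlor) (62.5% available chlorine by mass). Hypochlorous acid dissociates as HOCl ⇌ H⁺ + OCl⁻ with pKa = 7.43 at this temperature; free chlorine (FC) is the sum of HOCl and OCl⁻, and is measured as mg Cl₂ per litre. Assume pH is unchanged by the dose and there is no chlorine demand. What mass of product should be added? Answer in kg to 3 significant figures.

1.82 kg

[OCl⁻]/[HOCl] = 10^(pH − pKa) = 10^(7.27 − 7.43) = 0.6918; fraction as HOCl = 1/(1 + 0.6918) = 0.5911.
Free chlorine required for 1.43 ppm HOCl: 1.43 / 0.5911 = 2.419 ppm.
FC to add: 2.419 − 0.7 = 1.719 mg/L as Cl₂.
Cl₂ equivalent: 1.719 mg/L × 662,000 L = 1138 g.
Product at 62.5% available Cl: 1138 / 0.625 = 1821 g.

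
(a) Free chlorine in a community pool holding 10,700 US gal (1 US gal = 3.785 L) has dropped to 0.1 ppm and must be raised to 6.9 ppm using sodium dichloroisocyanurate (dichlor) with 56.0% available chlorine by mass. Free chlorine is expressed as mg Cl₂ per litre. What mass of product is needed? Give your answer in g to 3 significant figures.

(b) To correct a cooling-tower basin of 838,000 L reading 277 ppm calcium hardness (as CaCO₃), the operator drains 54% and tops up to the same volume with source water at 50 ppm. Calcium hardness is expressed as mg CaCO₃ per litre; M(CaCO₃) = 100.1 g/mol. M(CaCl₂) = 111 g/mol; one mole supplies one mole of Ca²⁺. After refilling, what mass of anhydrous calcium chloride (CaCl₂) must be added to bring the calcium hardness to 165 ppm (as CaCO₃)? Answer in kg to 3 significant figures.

(a) 492 g; (b) 9.83 kg

(a) Volume: 10,700 US gal × 3.785 L/gal = 40,500 L.
(a) Chlorine deficit: 6.9 − 0.1 = 6.8 ppm = 6.8 mg/L as Cl₂.
(a) Cl₂ equivalent needed: 6.8 mg/L × 40,500 L = 275,400 mg = 275.4 g.
(a) Product at 56.0% available chlorine: 275.4 / 0.56 = 491.8 g.

(b) After draining 54% and refilling: 277 × 0.46 + 50 × 0.54 = 154.42 ppm.
(b) Deficit to target: 165 − 154.42 = 10.58 mg/L.
(b) As CaCO₃: 10.58 mg/L × 838,000 L = 8866 g; ÷ 100.1 = 88.57 mol Ca²⁺.
(b) Mass: 88.57 × 111 = 9831 g.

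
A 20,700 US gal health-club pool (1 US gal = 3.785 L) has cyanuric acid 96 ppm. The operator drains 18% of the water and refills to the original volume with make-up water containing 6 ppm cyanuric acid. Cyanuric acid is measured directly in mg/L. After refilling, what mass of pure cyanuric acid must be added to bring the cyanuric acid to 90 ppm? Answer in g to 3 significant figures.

Volume: 20,700 US gal × 3.785 L/gal = 78,350 L.
After draining 18% and refilling: 96 × 0.82 + 6 × 0.18 = 79.8 ppm.
Deficit to target: 90 − 79.8 = 10.2 mg/L.
Mass: 10.2 mg/L × 78,350 L = 799.2 g cyanuric acid.

799 g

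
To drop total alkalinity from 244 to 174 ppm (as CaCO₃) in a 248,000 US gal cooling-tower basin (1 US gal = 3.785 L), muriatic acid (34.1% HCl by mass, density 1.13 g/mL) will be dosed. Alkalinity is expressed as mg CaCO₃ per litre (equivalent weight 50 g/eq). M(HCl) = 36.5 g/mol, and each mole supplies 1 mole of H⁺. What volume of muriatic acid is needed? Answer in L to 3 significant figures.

124 L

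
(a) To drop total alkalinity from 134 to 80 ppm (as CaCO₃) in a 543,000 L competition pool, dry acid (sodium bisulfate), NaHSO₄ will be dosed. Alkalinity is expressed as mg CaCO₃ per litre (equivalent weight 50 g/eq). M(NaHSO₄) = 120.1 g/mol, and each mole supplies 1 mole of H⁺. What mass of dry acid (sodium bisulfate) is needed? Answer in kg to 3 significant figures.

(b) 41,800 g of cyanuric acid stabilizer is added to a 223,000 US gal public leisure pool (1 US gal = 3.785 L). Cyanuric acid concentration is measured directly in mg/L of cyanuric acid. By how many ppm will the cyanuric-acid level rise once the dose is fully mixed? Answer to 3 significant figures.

(a) Alkalinity to neutralize: (134 − 80) = 54 mg/L as CaCO₃ × 543,000 L = 29,320 g as CaCO₃.
(a) Equivalents of H⁺ required: 29,320 ÷ 50 g/eq = 586.4 eq = 586.4 mol NaHSO₄.
(a) Mass of NaHSO₄: 586.4 × 120.1 = 70,430 g.

(b) Volume: 223,000 US gal × 3.785 L/gal = 844,055 L.
(b) Rise: 41,800 g / 844,055 L × 1000 = 49.52 mg/L.

(a) 70.4 kg; (b) 49.5 ppm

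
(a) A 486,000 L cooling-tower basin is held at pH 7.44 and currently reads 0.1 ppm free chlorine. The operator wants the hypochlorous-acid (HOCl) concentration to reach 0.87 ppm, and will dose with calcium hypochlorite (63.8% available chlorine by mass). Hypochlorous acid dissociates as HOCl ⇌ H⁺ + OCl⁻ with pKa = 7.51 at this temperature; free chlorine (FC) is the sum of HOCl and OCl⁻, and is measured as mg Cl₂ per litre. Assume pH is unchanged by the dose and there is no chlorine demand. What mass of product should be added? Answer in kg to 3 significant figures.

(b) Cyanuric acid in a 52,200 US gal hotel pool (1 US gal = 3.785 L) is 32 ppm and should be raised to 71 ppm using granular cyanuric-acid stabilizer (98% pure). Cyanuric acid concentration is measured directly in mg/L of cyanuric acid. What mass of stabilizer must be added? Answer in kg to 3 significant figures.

(a) 1.15 kg; (b) 7.86 kg

(a) [OCl⁻]/[HOCl] = 10^(pH − pKa) = 10^(7.44 − 7.51) = 0.8511; fraction as HOCl = 1/(1 + 0.8511) = 0.5402.
(a) Free chlorine required for 0.87 ppm HOCl: 0.87 / 0.5402 = 1.61 ppm.
(a) FC to add: 1.61 − 0.1 = 1.51 mg/L as Cl₂.
(a) Cl₂ equivalent: 1.51 mg/L × 486,000 L = 734.1 g.
(a) Product at 63.8% available Cl: 734.1 / 0.638 = 1151 g.

(b) Volume: 52,200 US gal × 3.785 L/gal = 197,577 L.
(b) CYA to add: (71 − 32) = 39 mg/L × 197,577 L = 7706 g cyanuric acid.
(b) At 98% purity: 7706 / 0.98 = 7863 g product.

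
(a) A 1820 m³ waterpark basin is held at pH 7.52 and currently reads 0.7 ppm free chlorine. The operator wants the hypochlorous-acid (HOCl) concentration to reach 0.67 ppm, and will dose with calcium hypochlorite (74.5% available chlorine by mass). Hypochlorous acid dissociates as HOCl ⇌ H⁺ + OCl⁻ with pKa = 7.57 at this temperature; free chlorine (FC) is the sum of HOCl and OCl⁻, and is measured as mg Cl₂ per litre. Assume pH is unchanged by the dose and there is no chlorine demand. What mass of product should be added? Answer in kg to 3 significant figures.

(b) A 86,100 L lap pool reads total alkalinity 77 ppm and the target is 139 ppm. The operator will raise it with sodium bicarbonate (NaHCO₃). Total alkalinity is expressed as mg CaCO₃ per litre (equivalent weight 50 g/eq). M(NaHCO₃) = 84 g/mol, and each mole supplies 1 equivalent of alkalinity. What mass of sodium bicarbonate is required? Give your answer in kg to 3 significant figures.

(a) Volume: 1820 m³ = 1,820,000 L.
(a) [OCl⁻]/[HOCl] = 10^(pH − pKa) = 10^(7.52 − 7.57) = 0.8913; fraction as HOCl = 1/(1 + 0.8913) = 0.5288.
(a) Free chlorine required for 0.67 ppm HOCl: 0.67 / 0.5288 = 1.267 ppm.
(a) FC to add: 1.267 − 0.7 = 0.5671 mg/L as Cl₂.
(a) Cl₂ equivalent: 0.5671 mg/L × 1,820,000 L = 1032 g.
(a) Product at 74.5% available Cl: 1032 / 0.745 = 1385 g.

(b) Alkalinity to add: (139 − 77) = 62 mg/L as CaCO₃ × 86,100 L = 5338 g as CaCO₃.
(b) Equivalents: 5338 g ÷ 50 g/eq = 106.8 eq.
(b) NaHCO₃ supplies 1 eq per mole → 106.8 mol.
(b) Mass: 106.8 mol × 84 g/mol = 8968 g.

(a) 1.39 kg; (b) 8.97 kg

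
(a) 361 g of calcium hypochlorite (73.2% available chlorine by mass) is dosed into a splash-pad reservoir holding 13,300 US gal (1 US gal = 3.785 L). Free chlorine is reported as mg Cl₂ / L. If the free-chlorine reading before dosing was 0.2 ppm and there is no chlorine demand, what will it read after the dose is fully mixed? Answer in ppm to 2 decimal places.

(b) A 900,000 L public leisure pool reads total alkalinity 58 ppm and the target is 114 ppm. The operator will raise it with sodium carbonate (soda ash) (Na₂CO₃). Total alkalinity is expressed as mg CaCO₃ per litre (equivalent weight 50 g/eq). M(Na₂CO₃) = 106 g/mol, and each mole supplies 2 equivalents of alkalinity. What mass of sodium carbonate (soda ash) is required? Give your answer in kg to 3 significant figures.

(a) Volume: 13,300 US gal × 3.785 L/gal = 50,340 L.
(a) Available chlorine delivered: 361 g × 0.732 = 264.3 g as Cl₂.
(a) Concentration rise: 264.3 g / 50,340 L = 5.249 mg/L = 5.25 ppm.
(a) Final FC: 0.2 + 5.25 = 5.45 ppm.

(b) Alkalinity to add: (114 − 58) = 56 mg/L as CaCO₃ × 900,000 L = 50,400 g as CaCO₃.
(b) Equivalents: 50,400 g ÷ 50 g/eq = 1008 eq.
(b) Each mole of Na₂CO₃ supplies 2 eq, so 1008 / 2 = 504 mol.
(b) Mass: 504 mol × 106 g/mol = 53,420 g.

(a) 5.45 ppm; (b) 53.4 kg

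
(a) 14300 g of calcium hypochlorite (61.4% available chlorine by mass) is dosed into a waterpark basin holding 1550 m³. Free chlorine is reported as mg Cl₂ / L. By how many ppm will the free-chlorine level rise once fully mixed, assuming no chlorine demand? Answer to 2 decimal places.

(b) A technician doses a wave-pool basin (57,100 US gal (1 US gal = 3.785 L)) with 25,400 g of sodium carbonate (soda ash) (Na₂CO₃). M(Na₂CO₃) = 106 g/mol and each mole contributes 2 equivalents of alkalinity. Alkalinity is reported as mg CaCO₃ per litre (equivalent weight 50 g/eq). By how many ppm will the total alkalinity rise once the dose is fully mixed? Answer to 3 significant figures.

(a) 5.66 ppm; (b) 111 ppm

(a) Volume: 1550 m³ = 1,550,000 L.
(a) Available chlorine delivered: 14,300 g × 0.614 = 8780 g as Cl₂.
(a) Concentration rise: 8780 g / 1,550,000 L = 5.665 mg/L = 5.66 ppm.

(b) Volume: 57,100 US gal × 3.785 L/gal = 216,124 L.
(b) Moles of Na₂CO₃: 25,400 g ÷ 106 g/mol = 239.6 mol → 479.2 eq of alkalinity.
(b) As CaCO₃: 479.2 eq × 50 g/eq = 23,960 g.
(b) Rise: 23,960 g / 216,124 L × 1000 = 110.9 mg/L.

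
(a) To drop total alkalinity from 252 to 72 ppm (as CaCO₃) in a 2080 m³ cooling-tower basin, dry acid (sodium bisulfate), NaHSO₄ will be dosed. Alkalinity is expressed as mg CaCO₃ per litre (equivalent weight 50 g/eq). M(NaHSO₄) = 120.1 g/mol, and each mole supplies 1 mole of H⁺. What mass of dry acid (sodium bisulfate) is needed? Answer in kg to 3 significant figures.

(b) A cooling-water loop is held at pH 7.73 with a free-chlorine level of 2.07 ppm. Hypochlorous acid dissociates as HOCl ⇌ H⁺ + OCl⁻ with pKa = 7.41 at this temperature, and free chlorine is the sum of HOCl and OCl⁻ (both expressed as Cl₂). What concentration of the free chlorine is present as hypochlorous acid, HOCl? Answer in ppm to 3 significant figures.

(a) 899 kg; (b) 0.670 ppm

(a) Volume: 2080 m³ = 2,080,000 L.
(a) Alkalinity to neutralize: (252 − 72) = 180 mg/L as CaCO₃ × 2,080,000 L = 374,400 g as CaCO₃.
(a) Equivalents of H⁺ required: 374,400 ÷ 50 g/eq = 7488 eq = 7488 mol NaHSO₄.
(a) Mass of NaHSO₄: 7488 × 120.1 = 899,300 g.

(b) [OCl⁻]/[HOCl] = 10^(pH − pKa) = 10^(7.73 − 7.41) = 10^0.32 = 2.089.
(b) Fraction as HOCl = 1 / (1 + 2.089) = 0.3237.
(b) HOCl = 0.3237 × 2.07 ppm = 0.6701 ppm.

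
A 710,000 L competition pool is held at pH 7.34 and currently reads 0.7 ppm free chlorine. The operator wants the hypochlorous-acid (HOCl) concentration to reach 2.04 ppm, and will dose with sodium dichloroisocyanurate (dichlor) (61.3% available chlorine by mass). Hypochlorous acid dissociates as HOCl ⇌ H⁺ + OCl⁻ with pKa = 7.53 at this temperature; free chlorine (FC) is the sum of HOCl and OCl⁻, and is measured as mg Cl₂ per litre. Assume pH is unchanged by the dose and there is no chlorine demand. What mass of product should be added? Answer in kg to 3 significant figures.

3.08 kg

[OCl⁻]/[HOCl] = 10^(pH − pKa) = 10^(7.34 − 7.53) = 0.6457; fraction as HOCl = 1/(1 + 0.6457) = 0.6077.
Free chlorine required for 2.04 ppm HOCl: 2.04 / 0.6077 = 3.357 ppm.
FC to add: 3.357 − 0.7 = 2.657 mg/L as Cl₂.
Cl₂ equivalent: 2.657 mg/L × 710,000 L = 1887 g.
Product at 61.3% available Cl: 1887 / 0.613 = 3078 g.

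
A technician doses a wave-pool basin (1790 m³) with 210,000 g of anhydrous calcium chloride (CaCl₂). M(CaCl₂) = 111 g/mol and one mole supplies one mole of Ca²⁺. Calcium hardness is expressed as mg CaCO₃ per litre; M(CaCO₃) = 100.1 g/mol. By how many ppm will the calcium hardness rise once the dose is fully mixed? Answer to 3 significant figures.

Volume: 1790 m³ = 1,790,000 L.
Moles of Ca²⁺: 210,000 g ÷ 111 g/mol = 1892 mol.
As CaCO₃: 1892 mol × 100.1 g/mol = 189,400 g.
Rise: 189,400 g / 1,790,000 L × 1000 = 105.8 mg/L.

106 ppm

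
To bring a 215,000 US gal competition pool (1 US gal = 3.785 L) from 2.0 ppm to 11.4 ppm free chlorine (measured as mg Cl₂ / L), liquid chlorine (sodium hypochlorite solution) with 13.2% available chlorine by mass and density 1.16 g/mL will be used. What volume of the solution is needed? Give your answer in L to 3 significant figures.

50.0 L

Volume: 215,000 US gal × 3.785 L/gal = 813,775 L.
Chlorine deficit: 11.4 − 2.0 = 9.4 ppm = 9.4 mg/L as Cl₂.
Cl₂ equivalent needed: 9.4 mg/L × 813,775 L = 7,649,000 mg = 7649 g.
Product at 13.2% available chlorine: 7649 / 0.132 = 57,950 g.
Volume at density 1.16 g/mL: 57,950 g ÷ 1.16 g/mL = 49,960 mL.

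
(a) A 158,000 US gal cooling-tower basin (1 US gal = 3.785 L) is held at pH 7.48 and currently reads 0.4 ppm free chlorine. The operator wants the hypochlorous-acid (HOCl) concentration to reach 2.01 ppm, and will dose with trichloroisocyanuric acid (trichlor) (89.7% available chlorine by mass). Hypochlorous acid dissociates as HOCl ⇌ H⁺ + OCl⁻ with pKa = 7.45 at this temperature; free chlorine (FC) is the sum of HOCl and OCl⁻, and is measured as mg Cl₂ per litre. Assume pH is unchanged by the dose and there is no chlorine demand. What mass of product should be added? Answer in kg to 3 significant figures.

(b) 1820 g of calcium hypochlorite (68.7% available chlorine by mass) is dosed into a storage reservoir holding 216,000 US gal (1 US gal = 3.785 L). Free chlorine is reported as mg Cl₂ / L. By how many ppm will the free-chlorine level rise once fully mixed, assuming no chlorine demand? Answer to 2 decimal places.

(a) 2.51 kg; (b) 1.53 ppm

(a) Volume: 158,000 US gal × 3.785 L/gal = 598,030 L.
(a) [OCl⁻]/[HOCl] = 10^(pH − pKa) = 10^(7.48 − 7.45) = 1.072; fraction as HOCl = 1/(1 + 1.072) = 0.4827.
(a) Free chlorine required for 2.01 ppm HOCl: 2.01 / 0.4827 = 4.164 ppm.
(a) FC to add: 4.164 − 0.4 = 3.764 mg/L as Cl₂.
(a) Cl₂ equivalent: 3.764 mg/L × 598,030 L = 2251 g.
(a) Product at 89.7% available Cl: 2251 / 0.897 = 2509 g.

(b) Volume: 216,000 US gal × 3.785 L/gal = 817,560 L.
(b) Available chlorine delivered: 1820 g × 0.687 = 1250 g as Cl₂.
(b) Concentration rise: 1250 g / 817,560 L = 1.529 mg/L = 1.53 ppm.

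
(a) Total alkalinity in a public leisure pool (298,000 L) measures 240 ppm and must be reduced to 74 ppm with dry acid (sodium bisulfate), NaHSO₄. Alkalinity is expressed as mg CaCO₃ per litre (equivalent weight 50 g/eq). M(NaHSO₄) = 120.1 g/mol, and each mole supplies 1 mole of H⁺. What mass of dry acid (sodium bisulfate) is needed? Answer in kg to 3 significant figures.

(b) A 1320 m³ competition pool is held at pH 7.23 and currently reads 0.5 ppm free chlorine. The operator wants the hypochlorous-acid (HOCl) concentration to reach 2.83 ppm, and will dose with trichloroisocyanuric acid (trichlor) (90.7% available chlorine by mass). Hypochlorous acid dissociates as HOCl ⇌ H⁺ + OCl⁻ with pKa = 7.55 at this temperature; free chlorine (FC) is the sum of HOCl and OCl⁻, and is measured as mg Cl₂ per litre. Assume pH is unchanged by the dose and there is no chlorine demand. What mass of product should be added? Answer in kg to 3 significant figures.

(a) 119 kg; (b) 5.36 kg

(a) Alkalinity to neutralize: (240 − 74) = 166 mg/L as CaCO₃ × 298,000 L = 49,470 g as CaCO₃.
(a) Equivalents of H⁺ required: 49,470 ÷ 50 g/eq = 989.4 eq = 989.4 mol NaHSO₄.
(a) Mass of NaHSO₄: 989.4 × 120.1 = 118,800 g.

(b) Volume: 1320 m³ = 1,320,000 L.
(b) [OCl⁻]/[HOCl] = 10^(pH − pKa) = 10^(7.23 − 7.55) = 0.4786; fraction as HOCl = 1/(1 + 0.4786) = 0.6763.
(b) Free chlorine required for 2.83 ppm HOCl: 2.83 / 0.6763 = 4.185 ppm.
(b) FC to add: 4.185 − 0.5 = 3.685 mg/L as Cl₂.
(b) Cl₂ equivalent: 3.685 mg/L × 1,320,000 L = 4864 g.
(b) Product at 90.7% available Cl: 4864 / 0.907 = 5362 g.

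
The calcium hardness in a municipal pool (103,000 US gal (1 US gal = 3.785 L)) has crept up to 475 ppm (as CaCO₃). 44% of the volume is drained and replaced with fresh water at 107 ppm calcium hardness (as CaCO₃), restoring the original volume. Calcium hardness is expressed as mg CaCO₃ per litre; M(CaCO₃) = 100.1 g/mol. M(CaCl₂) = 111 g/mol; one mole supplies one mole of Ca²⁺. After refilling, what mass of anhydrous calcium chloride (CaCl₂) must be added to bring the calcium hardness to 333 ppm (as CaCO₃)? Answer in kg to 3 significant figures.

8.61 kg

Volume: 103,000 US gal × 3.785 L/gal = 389,855 L.
After draining 44% and refilling: 475 × 0.56 + 107 × 0.44 = 313.08 ppm.
Deficit to target: 333 − 313.08 = 19.92 mg/L.
As CaCO₃: 19.92 mg/L × 389,855 L = 7766 g; ÷ 100.1 = 77.58 mol Ca²⁺.
Mass: 77.58 × 111 = 8612 g.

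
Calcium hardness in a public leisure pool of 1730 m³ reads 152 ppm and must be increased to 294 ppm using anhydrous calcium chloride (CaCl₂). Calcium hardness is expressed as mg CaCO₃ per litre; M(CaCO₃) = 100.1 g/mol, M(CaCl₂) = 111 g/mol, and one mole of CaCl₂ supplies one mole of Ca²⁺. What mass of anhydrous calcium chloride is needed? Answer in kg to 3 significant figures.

Volume: 1730 m³ = 1,730,000 L.
Hardness to add: (294 − 152) = 142 mg/L as CaCO₃ × 1,730,000 L = 245,700 g as CaCO₃.
Moles of Ca²⁺ (1 mol Ca²⁺ ≡ 1 mol CaCO₃): 245,700 / 100.1 g/mol = 2454 mol.
Mass of CaCl₂: 2454 × 111 = 272,400 g.

272 kg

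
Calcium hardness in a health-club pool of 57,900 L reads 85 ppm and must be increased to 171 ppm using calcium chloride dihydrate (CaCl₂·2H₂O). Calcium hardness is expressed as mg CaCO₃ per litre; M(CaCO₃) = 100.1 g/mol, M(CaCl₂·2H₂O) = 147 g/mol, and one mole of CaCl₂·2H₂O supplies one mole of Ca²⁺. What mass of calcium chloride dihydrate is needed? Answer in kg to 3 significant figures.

Hardness to add: (171 − 85) = 86 mg/L as CaCO₃ × 57,900 L = 4979 g as CaCO₃.
Moles of Ca²⁺ (1 mol Ca²⁺ ≡ 1 mol CaCO₃): 4979 / 100.1 g/mol = 49.74 mol.
Mass of CaCl₂·2H₂O: 49.74 × 147 = 7312 g.

7.31 kg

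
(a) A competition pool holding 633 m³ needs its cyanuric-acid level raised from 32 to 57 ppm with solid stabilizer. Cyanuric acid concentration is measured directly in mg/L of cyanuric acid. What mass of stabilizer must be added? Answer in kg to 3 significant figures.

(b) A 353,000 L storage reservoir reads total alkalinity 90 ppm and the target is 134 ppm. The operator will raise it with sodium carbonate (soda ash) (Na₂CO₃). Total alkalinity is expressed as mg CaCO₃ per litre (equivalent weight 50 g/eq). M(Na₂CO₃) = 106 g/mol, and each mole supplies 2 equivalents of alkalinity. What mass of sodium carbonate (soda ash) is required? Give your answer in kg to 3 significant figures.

(a) Volume: 633 m³ = 633,000 L.
(a) CYA to add: (57 − 32) = 25 mg/L × 633,000 L = 15,820 g cyanuric acid.

(b) Alkalinity to add: (134 − 90) = 44 mg/L as CaCO₃ × 353,000 L = 15,530 g as CaCO₃.
(b) Equivalents: 15,530 g ÷ 50 g/eq = 310.6 eq.
(b) Each mole of Na₂CO₃ supplies 2 eq, so 310.6 / 2 = 155.3 mol.
(b) Mass: 155.3 mol × 106 g/mol = 16,460 g.

(a) 15.8 kg; (b) 16.5 kg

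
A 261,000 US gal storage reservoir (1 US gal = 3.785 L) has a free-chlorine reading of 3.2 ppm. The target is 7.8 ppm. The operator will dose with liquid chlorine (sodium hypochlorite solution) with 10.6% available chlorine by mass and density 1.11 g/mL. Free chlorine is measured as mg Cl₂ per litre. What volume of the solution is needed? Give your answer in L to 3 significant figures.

38.6 L

Volume: 261,000 US gal × 3.785 L/gal = 987,885 L.
Chlorine deficit: 7.8 − 3.2 = 4.6 ppm = 4.6 mg/L as Cl₂.
Cl₂ equivalent needed: 4.6 mg/L × 987,885 L = 4,544,000 mg = 4544 g.
Product at 10.6% available chlorine: 4544 / 0.106 = 42,870 g.
Volume at density 1.11 g/mL: 42,870 g ÷ 1.11 g/mL = 38,620 mL.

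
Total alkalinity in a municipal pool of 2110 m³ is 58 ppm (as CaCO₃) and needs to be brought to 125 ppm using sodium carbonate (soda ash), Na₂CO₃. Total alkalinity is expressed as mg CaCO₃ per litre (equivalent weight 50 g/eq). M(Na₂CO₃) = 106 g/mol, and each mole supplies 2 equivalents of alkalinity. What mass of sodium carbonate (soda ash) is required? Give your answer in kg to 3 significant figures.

Volume: 2110 m³ = 2,110,000 L.
Alkalinity to add: (125 − 58) = 67 mg/L as CaCO₃ × 2,110,000 L = 141,400 g as CaCO₃.
Equivalents: 141,400 g ÷ 50 g/eq = 2827 eq.
Each mole of Na₂CO₃ supplies 2 eq, so 2827 / 2 = 1414 mol.
Mass: 1414 mol × 106 g/mol = 149,900 g.

150 kg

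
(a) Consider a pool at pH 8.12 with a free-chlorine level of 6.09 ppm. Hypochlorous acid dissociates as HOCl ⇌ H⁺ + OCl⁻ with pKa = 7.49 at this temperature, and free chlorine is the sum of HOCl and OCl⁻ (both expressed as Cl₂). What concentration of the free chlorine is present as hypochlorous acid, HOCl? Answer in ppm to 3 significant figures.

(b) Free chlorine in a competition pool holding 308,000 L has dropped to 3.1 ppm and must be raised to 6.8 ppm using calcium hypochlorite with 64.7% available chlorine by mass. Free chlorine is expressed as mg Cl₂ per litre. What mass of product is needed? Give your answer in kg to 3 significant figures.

(a) [OCl⁻]/[HOCl] = 10^(pH − pKa) = 10^(8.12 − 7.49) = 10^0.63 = 4.266.
(a) Fraction as HOCl = 1 / (1 + 4.266) = 0.1899.
(a) HOCl = 0.1899 × 6.09 ppm = 1.157 ppm.

(b) Chlorine deficit: 6.8 − 3.1 = 3.7 ppm = 3.7 mg/L as Cl₂.
(b) Cl₂ equivalent needed: 3.7 mg/L × 308,000 L = 1,140,000 mg = 1140 g.
(b) Product at 64.7% available chlorine: 1140 / 0.647 = 1761 g.

(a) 1.16 ppm; (b) 1.76 kg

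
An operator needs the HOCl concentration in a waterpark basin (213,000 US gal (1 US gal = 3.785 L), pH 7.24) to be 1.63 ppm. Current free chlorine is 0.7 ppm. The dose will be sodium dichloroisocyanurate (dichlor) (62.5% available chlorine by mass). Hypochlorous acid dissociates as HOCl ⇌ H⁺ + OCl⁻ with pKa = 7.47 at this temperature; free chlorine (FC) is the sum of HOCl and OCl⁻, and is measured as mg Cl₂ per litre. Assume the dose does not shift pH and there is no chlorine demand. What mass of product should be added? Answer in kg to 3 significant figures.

2.44 kg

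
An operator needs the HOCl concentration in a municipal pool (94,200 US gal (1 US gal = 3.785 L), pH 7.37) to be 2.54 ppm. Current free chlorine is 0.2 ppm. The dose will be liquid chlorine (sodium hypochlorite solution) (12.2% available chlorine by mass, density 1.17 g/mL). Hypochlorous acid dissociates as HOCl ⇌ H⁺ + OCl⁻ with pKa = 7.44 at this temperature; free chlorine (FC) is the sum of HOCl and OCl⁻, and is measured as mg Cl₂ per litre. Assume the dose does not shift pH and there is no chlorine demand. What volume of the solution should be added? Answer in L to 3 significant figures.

Volume: 94,200 US gal × 3.785 L/gal = 356,547 L.
[OCl⁻]/[HOCl] = 10^(pH − pKa) = 10^(7.37 − 7.44) = 0.8511; fraction as HOCl = 1/(1 + 0.8511) = 0.5402.
Free chlorine required for 2.54 ppm HOCl: 2.54 / 0.5402 = 4.702 ppm.
FC to add: 4.702 − 0.2 = 4.502 mg/L as Cl₂.
Cl₂ equivalent: 4.502 mg/L × 356,547 L = 1605 g.
Product at 12.2% available Cl: 1605 / 0.122 = 13,160 g.
Volume: 13,160 g ÷ 1.17 g/mL = 11,250 mL.

11.2 L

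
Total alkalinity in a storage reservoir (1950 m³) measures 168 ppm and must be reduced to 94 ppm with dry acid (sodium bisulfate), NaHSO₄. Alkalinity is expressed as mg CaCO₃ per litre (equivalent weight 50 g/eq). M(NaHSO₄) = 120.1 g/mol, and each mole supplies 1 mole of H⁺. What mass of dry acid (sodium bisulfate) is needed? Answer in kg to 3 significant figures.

347 kg

Volume: 1950 m³ = 1,950,000 L.
Alkalinity to neutralize: (168 − 94) = 74 mg/L as CaCO₃ × 1,950,000 L = 144,300 g as CaCO₃.
Equivalents of H⁺ required: 144,300 ÷ 50 g/eq = 2886 eq = 2886 mol NaHSO₄.
Mass of NaHSO₄: 2886 × 120.1 = 346,600 g.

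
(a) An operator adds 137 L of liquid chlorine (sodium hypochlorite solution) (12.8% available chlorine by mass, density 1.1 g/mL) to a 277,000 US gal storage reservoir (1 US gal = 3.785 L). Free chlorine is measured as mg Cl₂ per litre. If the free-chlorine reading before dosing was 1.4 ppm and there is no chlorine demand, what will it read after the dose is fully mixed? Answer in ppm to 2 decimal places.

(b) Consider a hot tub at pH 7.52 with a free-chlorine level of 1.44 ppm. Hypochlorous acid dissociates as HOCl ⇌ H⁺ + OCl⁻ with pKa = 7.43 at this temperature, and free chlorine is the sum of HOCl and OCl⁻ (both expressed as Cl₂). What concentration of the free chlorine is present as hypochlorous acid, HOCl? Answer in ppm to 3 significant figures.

(a) 19.80 ppm; (b) 0.646 ppm

(a) Volume: 277,000 US gal × 3.785 L/gal = 1,048,445 L.
(a) Mass of solution: 137 L × 1000 mL/L × 1.1 g/mL = 150,700 g.
(a) Available chlorine delivered: 150,700 g × 0.128 = 19,290 g as Cl₂.
(a) Concentration rise: 19,290 g / 1,048,445 L = 18.4 mg/L = 18.40 ppm.
(a) Final FC: 1.4 + 18.40 = 19.80 ppm.

(b) [OCl⁻]/[HOCl] = 10^(pH − pKa) = 10^(7.52 − 7.43) = 10^0.09 = 1.23.
(b) Fraction as HOCl = 1 / (1 + 1.23) = 0.4484.
(b) HOCl = 0.4484 × 1.44 ppm = 0.6457 ppm.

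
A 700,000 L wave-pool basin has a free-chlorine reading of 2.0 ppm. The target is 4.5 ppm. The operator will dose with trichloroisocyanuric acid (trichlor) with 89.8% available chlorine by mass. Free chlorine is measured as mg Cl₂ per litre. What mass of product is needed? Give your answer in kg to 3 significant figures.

1.95 kg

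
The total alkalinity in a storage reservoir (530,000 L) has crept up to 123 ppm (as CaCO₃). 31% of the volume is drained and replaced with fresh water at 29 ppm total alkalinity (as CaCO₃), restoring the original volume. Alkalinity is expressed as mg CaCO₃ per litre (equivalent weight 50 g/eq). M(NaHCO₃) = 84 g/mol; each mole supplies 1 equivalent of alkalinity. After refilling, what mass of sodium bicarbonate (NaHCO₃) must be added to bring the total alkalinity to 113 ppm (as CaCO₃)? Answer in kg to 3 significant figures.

17.0 kg

After draining 31% and refilling: 123 × 0.69 + 29 × 0.31 = 93.86 ppm.
Deficit to target: 113 − 93.86 = 19.14 mg/L.
As CaCO₃: 19.14 mg/L × 530,000 L = 10,140 g; ÷ 50 g/eq ÷ 1 = 202.9 mol NaHCO₃.
Mass: 202.9 × 84 = 17,040 g.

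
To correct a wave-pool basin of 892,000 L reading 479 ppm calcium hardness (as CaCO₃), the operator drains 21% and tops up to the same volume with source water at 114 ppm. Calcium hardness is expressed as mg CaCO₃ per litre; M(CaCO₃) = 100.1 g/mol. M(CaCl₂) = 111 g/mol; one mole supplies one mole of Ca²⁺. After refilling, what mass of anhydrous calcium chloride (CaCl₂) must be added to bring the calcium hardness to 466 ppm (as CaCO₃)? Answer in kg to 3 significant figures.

After draining 21% and refilling: 479 × 0.79 + 114 × 0.21 = 402.35 ppm.
Deficit to target: 466 − 402.35 = 63.65 mg/L.
As CaCO₃: 63.65 mg/L × 892,000 L = 56,780 g; ÷ 100.1 = 567.2 mol Ca²⁺.
Mass: 567.2 × 111 = 62,960 g.

63.0 kg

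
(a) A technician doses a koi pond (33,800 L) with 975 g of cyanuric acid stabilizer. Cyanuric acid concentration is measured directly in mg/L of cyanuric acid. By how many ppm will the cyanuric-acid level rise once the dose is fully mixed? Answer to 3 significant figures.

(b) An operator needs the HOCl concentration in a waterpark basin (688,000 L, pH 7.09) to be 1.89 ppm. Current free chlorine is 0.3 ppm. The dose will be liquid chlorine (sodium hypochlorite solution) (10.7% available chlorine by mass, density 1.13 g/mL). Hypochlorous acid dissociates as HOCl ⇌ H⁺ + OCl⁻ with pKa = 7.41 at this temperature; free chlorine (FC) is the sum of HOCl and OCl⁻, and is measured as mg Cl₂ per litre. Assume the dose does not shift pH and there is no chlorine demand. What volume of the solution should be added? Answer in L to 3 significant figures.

(a) 28.8 ppm; (b) 14.2 L

(a) Rise: 975 g / 33,800 L × 1000 = 28.85 mg/L.

(b) [OCl⁻]/[HOCl] = 10^(pH − pKa) = 10^(7.09 − 7.41) = 0.4786; fraction as HOCl = 1/(1 + 0.4786) = 0.6763.
(b) Free chlorine required for 1.89 ppm HOCl: 1.89 / 0.6763 = 2.795 ppm.
(b) FC to add: 2.795 − 0.3 = 2.495 mg/L as Cl₂.
(b) Cl₂ equivalent: 2.495 mg/L × 688,000 L = 1716 g.
(b) Product at 10.7% available Cl: 1716 / 0.107 = 16,040 g.
(b) Volume: 16,040 g ÷ 1.13 g/mL = 14,190 mL.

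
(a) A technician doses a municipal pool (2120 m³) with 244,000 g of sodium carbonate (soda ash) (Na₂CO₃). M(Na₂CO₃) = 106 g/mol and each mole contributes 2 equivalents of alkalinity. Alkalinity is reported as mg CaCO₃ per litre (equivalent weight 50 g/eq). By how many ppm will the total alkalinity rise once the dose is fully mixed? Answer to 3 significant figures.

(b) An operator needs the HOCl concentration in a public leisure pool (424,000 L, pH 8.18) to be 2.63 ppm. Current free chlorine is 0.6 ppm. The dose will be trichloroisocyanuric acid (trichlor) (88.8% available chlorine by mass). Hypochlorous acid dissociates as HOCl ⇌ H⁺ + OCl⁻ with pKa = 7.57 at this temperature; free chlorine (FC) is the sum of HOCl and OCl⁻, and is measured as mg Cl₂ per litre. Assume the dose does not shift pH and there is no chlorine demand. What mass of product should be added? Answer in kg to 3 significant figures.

(a) 109 ppm; (b) 6.09 kg

(a) Volume: 2120 m³ = 2,120,000 L.
(a) Moles of Na₂CO₃: 244,000 g ÷ 106 g/mol = 2302 mol → 4604 eq of alkalinity.
(a) As CaCO₃: 4604 eq × 50 g/eq = 230,200 g.
(a) Rise: 230,200 g / 2,120,000 L × 1000 = 108.6 mg/L.

(b) [OCl⁻]/[HOCl] = 10^(pH − pKa) = 10^(8.18 − 7.57) = 4.074; fraction as HOCl = 1/(1 + 4.074) = 0.1971.
(b) Free chlorine required for 2.63 ppm HOCl: 2.63 / 0.1971 = 13.34 ppm.
(b) FC to add: 13.34 − 0.6 = 12.74 mg/L as Cl₂.
(b) Cl₂ equivalent: 12.74 mg/L × 424,000 L = 5403 g.
(b) Product at 88.8% available Cl: 5403 / 0.888 = 6085 g.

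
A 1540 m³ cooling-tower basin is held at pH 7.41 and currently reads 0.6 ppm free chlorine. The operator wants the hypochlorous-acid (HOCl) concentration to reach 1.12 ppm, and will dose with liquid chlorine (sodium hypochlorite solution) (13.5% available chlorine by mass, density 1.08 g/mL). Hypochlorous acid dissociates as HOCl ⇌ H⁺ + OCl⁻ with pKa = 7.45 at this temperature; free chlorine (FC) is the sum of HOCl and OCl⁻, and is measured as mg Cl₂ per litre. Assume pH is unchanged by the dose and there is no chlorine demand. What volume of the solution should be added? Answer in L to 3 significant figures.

Volume: 1540 m³ = 1,540,000 L.
[OCl⁻]/[HOCl] = 10^(pH − pKa) = 10^(7.41 − 7.45) = 0.912; fraction as HOCl = 1/(1 + 0.912) = 0.523.
Free chlorine required for 1.12 ppm HOCl: 1.12 / 0.523 = 2.141 ppm.
FC to add: 2.141 − 0.6 = 1.541 mg/L as Cl₂.
Cl₂ equivalent: 1.541 mg/L × 1,540,000 L = 2374 g.
Product at 13.5% available Cl: 2374 / 0.135 = 17,580 g.
Volume: 17,580 g ÷ 1.08 g/mL = 16,280 mL.

16.3 L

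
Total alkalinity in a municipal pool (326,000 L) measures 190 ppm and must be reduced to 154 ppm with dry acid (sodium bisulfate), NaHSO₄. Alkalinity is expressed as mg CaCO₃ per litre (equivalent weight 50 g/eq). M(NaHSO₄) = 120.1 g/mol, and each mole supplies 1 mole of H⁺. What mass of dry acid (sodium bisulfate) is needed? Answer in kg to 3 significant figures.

Alkalinity to neutralize: (190 − 154) = 36 mg/L as CaCO₃ × 326,000 L = 11,740 g as CaCO₃.
Equivalents of H⁺ required: 11,740 ÷ 50 g/eq = 234.7 eq = 234.7 mol NaHSO₄.
Mass of NaHSO₄: 234.7 × 120.1 = 28,190 g.

28.2 kg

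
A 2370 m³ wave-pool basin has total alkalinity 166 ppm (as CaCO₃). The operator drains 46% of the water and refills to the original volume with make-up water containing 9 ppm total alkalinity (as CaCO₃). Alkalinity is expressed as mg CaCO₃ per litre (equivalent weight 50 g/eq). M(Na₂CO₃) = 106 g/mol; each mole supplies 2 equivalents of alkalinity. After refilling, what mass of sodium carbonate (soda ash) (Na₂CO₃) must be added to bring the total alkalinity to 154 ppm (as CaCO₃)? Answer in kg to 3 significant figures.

Volume: 2370 m³ = 2,370,000 L.
After draining 46% and refilling: 166 × 0.54 + 9 × 0.46 = 93.78 ppm.
Deficit to target: 154 − 93.78 = 60.22 mg/L.
As CaCO₃: 60.22 mg/L × 2,370,000 L = 142,700 g; ÷ 50 g/eq ÷ 2 = 1427 mol Na₂CO₃.
Mass: 1427 × 106 = 151,300 g.

151 kg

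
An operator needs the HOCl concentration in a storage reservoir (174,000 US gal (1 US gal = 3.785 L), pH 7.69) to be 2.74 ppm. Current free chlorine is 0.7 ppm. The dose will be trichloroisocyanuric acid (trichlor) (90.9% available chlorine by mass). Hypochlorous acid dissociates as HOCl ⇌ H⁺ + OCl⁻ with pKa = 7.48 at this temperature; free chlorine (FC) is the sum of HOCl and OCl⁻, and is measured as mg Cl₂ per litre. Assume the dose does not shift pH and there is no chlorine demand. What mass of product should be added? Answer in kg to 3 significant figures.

Volume: 174,000 US gal × 3.785 L/gal = 658,590 L.
[OCl⁻]/[HOCl] = 10^(pH − pKa) = 10^(7.69 − 7.48) = 1.622; fraction as HOCl = 1/(1 + 1.622) = 0.3814.
Free chlorine required for 2.74 ppm HOCl: 2.74 / 0.3814 = 7.184 ppm.
FC to add: 7.184 − 0.7 = 6.484 mg/L as Cl₂.
Cl₂ equivalent: 6.484 mg/L × 658,590 L = 4270 g.
Product at 90.9% available Cl: 4270 / 0.909 = 4698 g.

4.70 kg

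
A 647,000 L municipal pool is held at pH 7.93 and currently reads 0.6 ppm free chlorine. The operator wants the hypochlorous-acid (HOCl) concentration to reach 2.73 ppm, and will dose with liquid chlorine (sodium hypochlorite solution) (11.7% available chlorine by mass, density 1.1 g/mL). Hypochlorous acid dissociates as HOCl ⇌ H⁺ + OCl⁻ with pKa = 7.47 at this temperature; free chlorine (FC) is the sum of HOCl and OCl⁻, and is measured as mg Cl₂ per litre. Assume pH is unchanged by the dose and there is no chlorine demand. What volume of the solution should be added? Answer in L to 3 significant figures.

50.3 L

[OCl⁻]/[HOCl] = 10^(pH − pKa) = 10^(7.93 − 7.47) = 2.884; fraction as HOCl = 1/(1 + 2.884) = 0.2575.
Free chlorine required for 2.73 ppm HOCl: 2.73 / 0.2575 = 10.6 ppm.
FC to add: 10.6 − 0.6 = 10 mg/L as Cl₂.
Cl₂ equivalent: 10 mg/L × 647,000 L = 6472 g.
Product at 11.7% available Cl: 6472 / 0.117 = 55,320 g.
Volume: 55,320 g ÷ 1.1 g/mL = 50,290 mL.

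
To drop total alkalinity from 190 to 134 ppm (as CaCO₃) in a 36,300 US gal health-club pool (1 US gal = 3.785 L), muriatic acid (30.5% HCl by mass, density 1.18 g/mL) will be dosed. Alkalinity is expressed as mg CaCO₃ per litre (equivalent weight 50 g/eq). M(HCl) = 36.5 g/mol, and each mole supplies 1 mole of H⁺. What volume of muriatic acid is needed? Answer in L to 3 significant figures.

15.6 L

Volume: 36,300 US gal × 3.785 L/gal = 137,396 L.
Alkalinity to neutralize: (190 − 134) = 56 mg/L as CaCO₃ × 137,396 L = 7694 g as CaCO₃.
Equivalents of H⁺ required: 7694 ÷ 50 g/eq = 153.9 eq = 153.9 mol HCl.
Mass of HCl: 153.9 × 36.5 = 5617 g.
Mass of 30.5% solution: 5617 / 0.305 = 18,420 g.
Volume: 18,420 g ÷ 1.18 g/mL = 15,610 mL.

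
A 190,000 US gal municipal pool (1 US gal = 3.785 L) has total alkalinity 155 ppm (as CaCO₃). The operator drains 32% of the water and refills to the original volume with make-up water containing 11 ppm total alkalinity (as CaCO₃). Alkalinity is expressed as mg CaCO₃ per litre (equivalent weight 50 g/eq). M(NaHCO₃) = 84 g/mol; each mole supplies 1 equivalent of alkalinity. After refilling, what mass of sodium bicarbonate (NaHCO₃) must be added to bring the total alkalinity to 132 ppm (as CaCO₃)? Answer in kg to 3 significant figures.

27.9 kg

Volume: 190,000 US gal × 3.785 L/gal = 719,150 L.
After draining 32% and refilling: 155 × 0.68 + 11 × 0.32 = 108.92 ppm.
Deficit to target: 132 − 108.92 = 23.08 mg/L.
As CaCO₃: 23.08 mg/L × 719,150 L = 16,600 g; ÷ 50 g/eq ÷ 1 = 332 mol NaHCO₃.
Mass: 332 × 84 = 27,880 g.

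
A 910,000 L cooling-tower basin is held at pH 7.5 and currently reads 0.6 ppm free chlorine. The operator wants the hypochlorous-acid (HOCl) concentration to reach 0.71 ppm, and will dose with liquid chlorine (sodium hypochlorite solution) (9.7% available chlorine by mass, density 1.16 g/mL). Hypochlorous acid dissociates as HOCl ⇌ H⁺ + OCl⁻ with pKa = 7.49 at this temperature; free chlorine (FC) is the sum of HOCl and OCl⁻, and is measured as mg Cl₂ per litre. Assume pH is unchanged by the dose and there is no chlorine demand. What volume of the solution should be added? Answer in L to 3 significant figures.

6.77 L

[OCl⁻]/[HOCl] = 10^(pH − pKa) = 10^(7.5 − 7.49) = 1.023; fraction as HOCl = 1/(1 + 1.023) = 0.4942.
Free chlorine required for 0.71 ppm HOCl: 0.71 / 0.4942 = 1.437 ppm.
FC to add: 1.437 − 0.6 = 0.8365 mg/L as Cl₂.
Cl₂ equivalent: 0.8365 mg/L × 910,000 L = 761.2 g.
Product at 9.7% available Cl: 761.2 / 0.097 = 7848 g.
Volume: 7848 g ÷ 1.16 g/mL = 6765 mL.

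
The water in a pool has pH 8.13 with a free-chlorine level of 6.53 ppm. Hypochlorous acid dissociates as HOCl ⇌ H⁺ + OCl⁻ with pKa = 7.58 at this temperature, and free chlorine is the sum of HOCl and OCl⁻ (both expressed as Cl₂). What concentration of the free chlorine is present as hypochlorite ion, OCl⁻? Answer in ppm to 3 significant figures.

[OCl⁻]/[HOCl] = 10^(pH − pKa) = 10^(8.13 − 7.58) = 10^0.55 = 3.548.
Fraction as HOCl = 1 / (1 + 3.548) = 0.2199.
OCl⁻ = (1 − 0.2199) × 6.53 ppm = 5.094 ppm.

5.09 ppm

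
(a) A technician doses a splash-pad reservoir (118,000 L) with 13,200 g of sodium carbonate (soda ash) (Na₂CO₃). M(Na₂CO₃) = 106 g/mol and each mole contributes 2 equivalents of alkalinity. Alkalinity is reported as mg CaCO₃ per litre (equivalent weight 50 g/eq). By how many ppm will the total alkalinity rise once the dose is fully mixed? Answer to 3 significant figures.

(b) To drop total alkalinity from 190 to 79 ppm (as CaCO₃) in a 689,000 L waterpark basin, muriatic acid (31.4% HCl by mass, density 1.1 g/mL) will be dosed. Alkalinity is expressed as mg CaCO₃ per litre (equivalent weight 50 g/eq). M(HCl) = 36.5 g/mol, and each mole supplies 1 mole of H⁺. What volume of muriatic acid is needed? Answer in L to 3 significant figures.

(a) 106 ppm; (b) 162 L

(a) Moles of Na₂CO₃: 13,200 g ÷ 106 g/mol = 124.5 mol → 249.1 eq of alkalinity.
(a) As CaCO₃: 249.1 eq × 50 g/eq = 12,450 g.
(a) Rise: 12,450 g / 118,000 L × 1000 = 105.5 mg/L.

(b) Alkalinity to neutralize: (190 − 79) = 111 mg/L as CaCO₃ × 689,000 L = 76,480 g as CaCO₃.
(b) Equivalents of H⁺ required: 76,480 ÷ 50 g/eq = 1530 eq = 1530 mol HCl.
(b) Mass of HCl: 1530 × 36.5 = 55,830 g.
(b) Mass of 31.4% solution: 55,830 / 0.314 = 177,800 g.
(b) Volume: 177,800 g ÷ 1.1 g/mL = 161,600 mL.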